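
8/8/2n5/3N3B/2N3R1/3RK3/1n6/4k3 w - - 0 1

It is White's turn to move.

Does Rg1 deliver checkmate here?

yes

After Rg1: black king on e1; in check: yes, from the white rook on g1.
King squares — d1: attacked by Rg1; f1: attacked by Rg1; d2: attacked by Rd3; e2: attacked by Ke3; f2: attacked by Ke3.
Black has no legal moves → checkmate.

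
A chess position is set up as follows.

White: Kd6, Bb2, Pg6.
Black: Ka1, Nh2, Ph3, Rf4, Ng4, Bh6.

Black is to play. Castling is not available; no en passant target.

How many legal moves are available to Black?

Black to move; king on a1.
In check: yes, from the white bishop on b2.
Legal moves: Kxb2, Ka2, Kb1.
Count: 3.

3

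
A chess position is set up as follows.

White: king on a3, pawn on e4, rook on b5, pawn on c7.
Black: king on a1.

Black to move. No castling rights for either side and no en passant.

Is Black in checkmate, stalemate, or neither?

Black to move; black king on a1.
In check: no.
King squares — b1: attacked by Rb5; a2: attacked by Ka3; b2: attacked by Ka3.
Legal moves for Black: none.
Not in check and no legal moves → stalemate.

stalemate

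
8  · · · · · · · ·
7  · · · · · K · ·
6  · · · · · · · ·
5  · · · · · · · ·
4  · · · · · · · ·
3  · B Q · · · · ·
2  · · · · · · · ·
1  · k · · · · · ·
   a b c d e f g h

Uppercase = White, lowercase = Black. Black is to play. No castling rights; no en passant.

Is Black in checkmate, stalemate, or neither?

stalemate

Black to move; black king on b1.
In check: no.
King squares — a1: attacked by Qc3; c1: attacked by Qc3; a2: attacked by Bb3; b2: attacked by Qc3; c2: attacked by Bb3.
Legal moves for Black: none.
Not in check and no legal moves → stalemate.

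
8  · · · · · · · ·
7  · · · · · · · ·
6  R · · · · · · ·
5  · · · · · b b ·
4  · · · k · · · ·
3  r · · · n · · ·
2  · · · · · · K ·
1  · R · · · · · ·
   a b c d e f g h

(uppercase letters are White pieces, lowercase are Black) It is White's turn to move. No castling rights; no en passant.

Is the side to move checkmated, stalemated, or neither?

neither

White to move; white king on g2.
In check: yes, from the black knight on e3.
King squares — f1: attacked by Ne3; g1: available; h1: available; f2: available; h2: available; f3: available; g3: available; h3: attacked by Bf5.
Legal moves for White: Kg3, Kf3, Kh2, Kf2, Kh1, Kg1.
White is in check but has 6 legal moves → neither.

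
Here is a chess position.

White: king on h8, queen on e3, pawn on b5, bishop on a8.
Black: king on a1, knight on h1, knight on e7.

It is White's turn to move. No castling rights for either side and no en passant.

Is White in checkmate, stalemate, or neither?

neither

White to move; white king on h8.
In check: no.
Legal moves for White include: Kh7, Kg7, Bb7, Bc6, Bd5, Be4, Bf3, Bg2, Bxh1, Qxe7, Qa7+, Qh6, Qe6, Qb6, Qg5, Qe5+, Qc5, Qf4, ... (list truncated; more exist).
White has legal moves and is not in check → neither.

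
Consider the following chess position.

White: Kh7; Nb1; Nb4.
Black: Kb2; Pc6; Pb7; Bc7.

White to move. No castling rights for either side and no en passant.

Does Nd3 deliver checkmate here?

no

After Nd3: black king on b2; in check: yes, from the white knight on d3.
Black has 5 legal replies: Kb3, Kc2, Ka2, Kxb1, Ka1.
In check but a legal move exists → not checkmate.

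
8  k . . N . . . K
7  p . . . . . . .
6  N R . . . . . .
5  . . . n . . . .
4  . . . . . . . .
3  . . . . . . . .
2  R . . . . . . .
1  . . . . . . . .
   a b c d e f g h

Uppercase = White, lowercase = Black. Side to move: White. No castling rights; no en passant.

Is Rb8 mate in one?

After Rb8: black king on a8; in check: yes, from the white rook on b8.
King squares — a7: own pawn; b7: attacked by Rb8; b8: attacked by Na6.
Black has no legal moves → checkmate.

yes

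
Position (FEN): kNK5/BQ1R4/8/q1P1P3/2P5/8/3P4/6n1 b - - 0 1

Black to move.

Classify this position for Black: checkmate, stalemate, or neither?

Black to move; black king on a8.
In check: yes, from the white queen on b7.
King squares — a7: attacked by Qb7; b7: attacked by Rd7; b8: attacked by Ba7.
Legal moves for Black: none.
In check with no legal moves → checkmate.

checkmate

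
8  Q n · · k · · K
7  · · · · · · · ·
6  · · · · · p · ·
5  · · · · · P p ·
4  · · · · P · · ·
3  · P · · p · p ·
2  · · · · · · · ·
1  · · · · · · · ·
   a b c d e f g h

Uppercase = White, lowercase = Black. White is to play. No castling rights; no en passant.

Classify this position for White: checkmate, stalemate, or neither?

White to move; white king on h8.
In check: no.
Legal moves for White: Kg8, Kh7, Kg7, Qxb8+, Qb7, Qa7, Qc6+, Qa6, Qd5, Qa5, Qa4+, Qa3, Qa2, Qa1, e5, b4.
White has 16 legal moves and is not in check → neither.

neither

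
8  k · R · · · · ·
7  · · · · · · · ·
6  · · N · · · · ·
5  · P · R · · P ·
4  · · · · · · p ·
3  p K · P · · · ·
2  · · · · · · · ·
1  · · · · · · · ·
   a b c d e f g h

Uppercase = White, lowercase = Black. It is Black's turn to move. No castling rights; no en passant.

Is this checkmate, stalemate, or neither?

neither

Black to move; black king on a8.
In check: yes, from the white rook on c8.
King squares — a7: attacked by Nc6; b7: available; b8: attacked by Nc6.
Legal moves for Black: Kb7.
Black is in check but has 1 legal move → neither.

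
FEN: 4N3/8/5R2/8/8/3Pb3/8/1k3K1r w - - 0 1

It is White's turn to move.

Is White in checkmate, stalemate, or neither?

neither

White to move; white king on f1.
In check: yes, from the black rook on h1.
Legal moves for White: Kg2, Ke2.
White is in check but has 2 legal moves → neither.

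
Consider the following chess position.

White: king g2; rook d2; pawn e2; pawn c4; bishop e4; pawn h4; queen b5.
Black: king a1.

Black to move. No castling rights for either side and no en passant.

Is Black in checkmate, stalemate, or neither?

Black to move; black king on a1.
In check: no.
King squares — b1: attacked by Be4; a2: attacked by Rd2; b2: attacked by Rd2.
Legal moves for Black: none.
Not in check and no legal moves → stalemate.

stalemate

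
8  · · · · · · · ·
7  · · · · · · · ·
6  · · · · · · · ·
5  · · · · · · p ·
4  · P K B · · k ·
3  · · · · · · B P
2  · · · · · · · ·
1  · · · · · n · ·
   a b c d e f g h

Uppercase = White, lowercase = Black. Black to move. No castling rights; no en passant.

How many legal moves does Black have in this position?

Black to move; king on g4.
In check: yes, from the white pawn on h3.
Legal moves: Kh5, Kf5, Kxh3, Kxg3, Kf3.
Count: 5.

5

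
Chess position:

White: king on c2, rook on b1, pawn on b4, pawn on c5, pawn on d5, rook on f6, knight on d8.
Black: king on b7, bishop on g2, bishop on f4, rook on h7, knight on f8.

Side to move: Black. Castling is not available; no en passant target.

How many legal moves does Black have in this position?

Black to move; king on b7.
In check: yes, from the white knight on d8.
Legal moves: Kc8, Kb8, Ka8, Kc7, Ka7.
Count: 5.

5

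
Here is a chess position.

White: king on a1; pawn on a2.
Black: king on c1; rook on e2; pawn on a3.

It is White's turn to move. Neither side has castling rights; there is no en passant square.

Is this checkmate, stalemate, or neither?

White to move; white king on a1.
In check: no.
King squares — b1: attacked by Kc1; a2: own pawn; b2: attacked by Kc1.
Legal moves for White: none.
Not in check and no legal moves → stalemate.

stalemate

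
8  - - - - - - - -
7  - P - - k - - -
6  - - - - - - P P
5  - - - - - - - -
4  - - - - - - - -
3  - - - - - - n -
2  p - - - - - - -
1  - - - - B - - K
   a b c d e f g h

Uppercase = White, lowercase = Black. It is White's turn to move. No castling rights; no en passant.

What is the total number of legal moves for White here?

4

White to move; king on h1.
In check: yes, from the black knight on g3.
Legal moves: Kh2, Kg2, Kg1, Bxg3.
Count: 4.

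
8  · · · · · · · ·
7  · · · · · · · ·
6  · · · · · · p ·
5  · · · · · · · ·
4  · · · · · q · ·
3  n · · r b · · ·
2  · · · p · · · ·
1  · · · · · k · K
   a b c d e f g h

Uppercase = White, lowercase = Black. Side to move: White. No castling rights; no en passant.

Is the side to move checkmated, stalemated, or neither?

stalemate

White to move; white king on h1.
In check: no.
King squares — g1: attacked by Kf1; g2: attacked by Kf1; h2: attacked by Qf4.
Legal moves for White: none.
Not in check and no legal moves → stalemate.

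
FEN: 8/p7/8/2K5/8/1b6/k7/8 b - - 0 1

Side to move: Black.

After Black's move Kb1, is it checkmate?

After Kb1: white king on c5; in check: no.
White is not in check, so this cannot be checkmate.

no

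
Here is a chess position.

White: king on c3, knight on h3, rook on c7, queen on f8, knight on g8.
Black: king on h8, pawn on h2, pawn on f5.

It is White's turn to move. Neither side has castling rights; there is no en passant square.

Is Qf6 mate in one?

no

After Qf6: black king on h8; in check: yes, from the white queen on f6.
Black has 1 legal reply: Kxg8.
In check but a legal move exists → not checkmate.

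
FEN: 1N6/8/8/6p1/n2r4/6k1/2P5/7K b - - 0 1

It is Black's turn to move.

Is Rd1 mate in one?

After Rd1: white king on h1; in check: yes, from the black rook on d1.
King squares — g1: attacked by Rd1; g2: attacked by Kg3; h2: attacked by Kg3.
White has no legal moves → checkmate.

yes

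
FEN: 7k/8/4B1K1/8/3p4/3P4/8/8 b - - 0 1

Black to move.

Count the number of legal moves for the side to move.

Black to move; king on h8.
In check: no.
Legal moves: none.
Count: 0.

0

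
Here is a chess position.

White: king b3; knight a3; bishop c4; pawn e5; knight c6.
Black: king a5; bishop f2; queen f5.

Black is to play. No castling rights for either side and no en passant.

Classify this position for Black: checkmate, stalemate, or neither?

neither

Black to move; black king on a5.
In check: yes, from the white knight on c6.
Legal moves for Black: Kb6.
Black is in check but has 1 legal move → neither.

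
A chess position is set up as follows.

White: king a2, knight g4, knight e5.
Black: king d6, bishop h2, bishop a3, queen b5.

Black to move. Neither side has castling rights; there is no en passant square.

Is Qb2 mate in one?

After Qb2: white king on a2; in check: yes, from the black queen on b2.
King squares — a1: attacked by Qb2; b1: attacked by Qb2; b2: attacked by Ba3; a3: attacked by Qb2; b3: attacked by Qb2.
White has no legal moves → checkmate.

yes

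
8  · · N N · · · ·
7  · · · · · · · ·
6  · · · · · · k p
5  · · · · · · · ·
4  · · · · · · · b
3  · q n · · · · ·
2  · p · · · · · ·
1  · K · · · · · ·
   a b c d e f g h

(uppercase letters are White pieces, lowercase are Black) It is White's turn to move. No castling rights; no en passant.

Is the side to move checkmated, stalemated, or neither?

checkmate

White to move; white king on b1.
In check: yes, from the black knight on c3.
King squares — a1: attacked by Pb2; c1: attacked by Pb2; a2: attacked by Qb3; b2: attacked by Qb3; c2: attacked by Qb3.
Legal moves for White: none.
In check with no legal moves → checkmate.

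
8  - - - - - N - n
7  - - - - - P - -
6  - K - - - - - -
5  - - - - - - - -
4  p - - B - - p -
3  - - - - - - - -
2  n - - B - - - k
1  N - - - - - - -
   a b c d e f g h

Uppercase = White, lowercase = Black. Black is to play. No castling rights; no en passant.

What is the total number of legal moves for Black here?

11

Black to move; king on h2.
In check: no.
Legal moves: Nxf7, Ng6, Kh3, Kg3, Kg2, Kh1, Nb4, Nc3, Nc1, g3, a3.
Count: 11.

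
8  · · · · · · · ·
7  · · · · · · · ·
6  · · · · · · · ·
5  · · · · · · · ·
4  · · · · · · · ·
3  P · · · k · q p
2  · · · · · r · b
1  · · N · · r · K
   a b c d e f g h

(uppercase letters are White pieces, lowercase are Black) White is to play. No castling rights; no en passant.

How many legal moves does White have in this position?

White to move; king on h1.
In check: yes, from the black rook on f1.
Legal moves: none.
Count: 0.

0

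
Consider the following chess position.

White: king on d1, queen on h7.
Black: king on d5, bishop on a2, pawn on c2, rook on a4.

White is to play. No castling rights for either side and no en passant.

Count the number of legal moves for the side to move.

6

White to move; king on d1.
In check: yes, from the black pawn on c2.
Legal moves: Ke2, Kd2, Kxc2, Ke1, Kc1, Qxc2.
Count: 6.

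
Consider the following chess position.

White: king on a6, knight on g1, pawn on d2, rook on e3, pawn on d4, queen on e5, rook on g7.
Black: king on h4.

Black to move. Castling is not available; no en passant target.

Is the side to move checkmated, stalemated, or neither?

stalemate

Black to move; black king on h4.
In check: no.
King squares — g3: attacked by Re3; h3: attacked by Ng1; g4: attacked by Rg7; g5: attacked by Qe5; h5: attacked by Qe5.
Legal moves for Black: none.
Not in check and no legal moves → stalemate.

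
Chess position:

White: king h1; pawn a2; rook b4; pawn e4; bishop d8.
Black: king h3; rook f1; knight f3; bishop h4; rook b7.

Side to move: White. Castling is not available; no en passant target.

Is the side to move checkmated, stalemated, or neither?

checkmate

White to move; white king on h1.
In check: yes, from the black rook on f1.
King squares — g1: attacked by Rf1; g2: attacked by Kh3; h2: attacked by Nf3.
Legal moves for White: none.
In check with no legal moves → checkmate.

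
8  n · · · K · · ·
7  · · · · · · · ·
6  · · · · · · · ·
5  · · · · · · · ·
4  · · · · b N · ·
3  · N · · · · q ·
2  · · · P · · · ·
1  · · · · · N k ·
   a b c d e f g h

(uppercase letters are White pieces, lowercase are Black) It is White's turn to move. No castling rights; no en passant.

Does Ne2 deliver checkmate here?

no

After Ne2: black king on g1; in check: yes, from the white knight on e2.
Black has 4 legal replies: Kg2, Kf2, Kh1, Kxf1.
In check but a legal move exists → not checkmate.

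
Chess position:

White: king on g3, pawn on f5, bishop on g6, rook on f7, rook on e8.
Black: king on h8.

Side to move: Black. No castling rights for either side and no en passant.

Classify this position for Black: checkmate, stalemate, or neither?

Black to move; black king on h8.
In check: yes, from the white rook on e8.
King squares — g7: attacked by Rf7; h7: attacked by Bg6; g8: attacked by Re8.
Legal moves for Black: none.
In check with no legal moves → checkmate.

checkmate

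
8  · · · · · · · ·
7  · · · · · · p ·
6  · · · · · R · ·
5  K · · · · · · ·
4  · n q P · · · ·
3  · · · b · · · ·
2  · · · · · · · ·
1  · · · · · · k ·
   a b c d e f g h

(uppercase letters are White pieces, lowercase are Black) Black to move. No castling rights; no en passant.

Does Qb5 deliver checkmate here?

After Qb5: white king on a5; in check: yes, from the black queen on b5.
King squares — a4: attacked by Qb5; b4: attacked by Qb5; b5: attacked by Bd3; a6: attacked by Nb4; b6: attacked by Qb5.
White has no legal moves → checkmate.

yes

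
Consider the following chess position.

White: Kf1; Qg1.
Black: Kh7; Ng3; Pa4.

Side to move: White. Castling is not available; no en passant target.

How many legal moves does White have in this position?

4

White to move; king on f1.
In check: yes, from the black knight on g3.
Legal moves: Kg2, Kf2, Ke1, Qxg3.
Count: 4.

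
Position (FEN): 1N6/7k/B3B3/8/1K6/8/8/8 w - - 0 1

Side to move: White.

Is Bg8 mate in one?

no

After Bg8: black king on h7; in check: yes, from the white bishop on g8.
Black has 5 legal replies: Kh8, Kxg8, Kg7, Kh6, Kg6.
In check but a legal move exists → not checkmate.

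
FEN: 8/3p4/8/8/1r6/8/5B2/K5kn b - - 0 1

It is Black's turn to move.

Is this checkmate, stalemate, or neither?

neither

Black to move; black king on g1.
In check: yes, from the white bishop on f2.
Legal moves for Black: Kh2, Kg2, Kxf2, Kf1, Nxf2.
Black is in check but has 5 legal moves → neither.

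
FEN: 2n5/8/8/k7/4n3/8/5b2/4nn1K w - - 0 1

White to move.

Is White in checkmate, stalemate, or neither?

White to move; white king on h1.
In check: no.
King squares — g1: attacked by Bf2; g2: attacked by Ne1; h2: attacked by Nf1.
Legal moves for White: none.
Not in check and no legal moves → stalemate.

stalemate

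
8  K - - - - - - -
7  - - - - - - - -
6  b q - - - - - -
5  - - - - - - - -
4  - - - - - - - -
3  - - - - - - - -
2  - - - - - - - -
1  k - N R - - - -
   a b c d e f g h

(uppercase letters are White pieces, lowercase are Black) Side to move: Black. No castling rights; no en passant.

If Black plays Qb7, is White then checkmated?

After Qb7: white king on a8; in check: yes, from the black queen on b7.
King squares — a7: attacked by Qb7; b7: attacked by Ba6; b8: attacked by Qb7.
White has no legal moves → checkmate.

yes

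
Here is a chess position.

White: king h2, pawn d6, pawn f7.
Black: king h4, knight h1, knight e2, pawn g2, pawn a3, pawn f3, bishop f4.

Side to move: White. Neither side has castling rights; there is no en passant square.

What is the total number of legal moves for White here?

0

White to move; king on h2.
In check: yes, from the black bishop on f4.
Legal moves: none.
Count: 0.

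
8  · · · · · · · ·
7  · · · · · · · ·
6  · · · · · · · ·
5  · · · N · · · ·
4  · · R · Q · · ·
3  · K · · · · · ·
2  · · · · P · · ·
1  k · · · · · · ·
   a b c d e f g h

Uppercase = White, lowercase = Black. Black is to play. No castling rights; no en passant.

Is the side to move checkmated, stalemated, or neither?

stalemate

Black to move; black king on a1.
In check: no.
King squares — b1: attacked by Qe4; a2: attacked by Kb3; b2: attacked by Kb3.
Legal moves for Black: none.
Not in check and no legal moves → stalemate.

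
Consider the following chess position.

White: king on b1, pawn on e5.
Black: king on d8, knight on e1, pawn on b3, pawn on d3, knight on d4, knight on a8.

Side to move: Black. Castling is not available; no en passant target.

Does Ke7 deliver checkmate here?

After Ke7: white king on b1; in check: no.
White is not in check, so this cannot be checkmate.

no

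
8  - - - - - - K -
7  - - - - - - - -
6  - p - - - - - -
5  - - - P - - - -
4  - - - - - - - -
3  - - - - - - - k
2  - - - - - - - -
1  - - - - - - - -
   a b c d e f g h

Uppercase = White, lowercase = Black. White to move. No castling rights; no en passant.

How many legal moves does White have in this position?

White to move; king on g8.
In check: no.
Legal moves: Kh8, Kf8, Kh7, Kg7, Kf7, d6.
Count: 6.

6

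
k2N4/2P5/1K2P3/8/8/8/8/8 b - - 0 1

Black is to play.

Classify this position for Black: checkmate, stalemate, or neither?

stalemate

Black to move; black king on a8.
In check: no.
King squares — a7: attacked by Kb6; b7: attacked by Kb6; b8: attacked by Pc7.
Legal moves for Black: none.
Not in check and no legal moves → stalemate.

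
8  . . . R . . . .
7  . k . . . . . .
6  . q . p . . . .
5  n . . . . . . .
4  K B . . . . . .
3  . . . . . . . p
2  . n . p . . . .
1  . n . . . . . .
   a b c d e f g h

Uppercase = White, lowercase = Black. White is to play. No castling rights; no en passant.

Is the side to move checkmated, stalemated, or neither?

checkmate

White to move; white king on a4.
In check: yes, from the black knight on b2.
King squares — a3: attacked by Nb1; b3: attacked by Na5; b4: own bishop; a5: attacked by Qb6; b5: attacked by Qb6.
Legal moves for White: none.
In check with no legal moves → checkmate.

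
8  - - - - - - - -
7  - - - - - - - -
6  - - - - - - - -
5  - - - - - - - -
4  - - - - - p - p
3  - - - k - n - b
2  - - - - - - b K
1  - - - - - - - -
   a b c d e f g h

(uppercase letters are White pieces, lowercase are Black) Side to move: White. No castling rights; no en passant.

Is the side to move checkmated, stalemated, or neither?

checkmate

White to move; white king on h2.
In check: yes, from the black knight on f3.
King squares — g1: attacked by Nf3; h1: attacked by Bg2; g2: attacked by Bh3; g3: attacked by Pf4; h3: attacked by Bg2.
Legal moves for White: none.
In check with no legal moves → checkmate.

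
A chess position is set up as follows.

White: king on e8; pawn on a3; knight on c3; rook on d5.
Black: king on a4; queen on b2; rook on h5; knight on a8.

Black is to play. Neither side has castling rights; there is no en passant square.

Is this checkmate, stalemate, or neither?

Black to move; black king on a4.
In check: yes, from the white knight on c3.
Legal moves for Black: Kb3, Kxa3, Qxc3.
Black is in check but has 3 legal moves → neither.

neither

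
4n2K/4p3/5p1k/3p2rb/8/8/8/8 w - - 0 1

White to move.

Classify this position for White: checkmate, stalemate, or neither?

White to move; white king on h8.
In check: no.
King squares — g7: attacked by Rg5; h7: attacked by Kh6; g8: attacked by Rg5.
Legal moves for White: none.
Not in check and no legal moves → stalemate.

stalemate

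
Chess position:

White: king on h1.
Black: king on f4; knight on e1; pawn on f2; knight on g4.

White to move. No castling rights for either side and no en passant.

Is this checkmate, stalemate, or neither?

White to move; white king on h1.
In check: no.
King squares — g1: attacked by Pf2; g2: attacked by Ne1; h2: attacked by Ng4.
Legal moves for White: none.
Not in check and no legal moves → stalemate.

stalemate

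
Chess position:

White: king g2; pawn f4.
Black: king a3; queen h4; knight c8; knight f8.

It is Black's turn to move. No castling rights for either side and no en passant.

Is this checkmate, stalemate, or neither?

Black to move; black king on a3.
In check: no.
Legal moves for Black include: Nh7, Nd7, Ng6, Ne6, Ne7, Na7, Nd6, Nb6, Qh8, Qd8, Qh7, Qe7, Qh6, Qf6, Qh5, Qg5+, Qg4+, Qxf4, ... (list truncated; more exist).
Black has legal moves and is not in check → neither.

neither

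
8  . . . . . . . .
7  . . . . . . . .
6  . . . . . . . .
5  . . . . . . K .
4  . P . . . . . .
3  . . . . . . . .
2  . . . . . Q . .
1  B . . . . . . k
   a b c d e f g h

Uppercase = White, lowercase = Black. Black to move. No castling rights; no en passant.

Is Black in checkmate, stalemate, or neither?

stalemate

Black to move; black king on h1.
In check: no.
King squares — g1: attacked by Qf2; g2: attacked by Qf2; h2: attacked by Qf2.
Legal moves for Black: none.
Not in check and no legal moves → stalemate.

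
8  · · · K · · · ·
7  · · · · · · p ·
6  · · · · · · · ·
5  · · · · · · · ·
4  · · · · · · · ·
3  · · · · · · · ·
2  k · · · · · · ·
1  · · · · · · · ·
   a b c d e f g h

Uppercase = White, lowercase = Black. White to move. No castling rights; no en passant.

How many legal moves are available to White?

White to move; king on d8.
In check: no.
Legal moves: Ke8, Kc8, Ke7, Kd7, Kc7.
Count: 5.

5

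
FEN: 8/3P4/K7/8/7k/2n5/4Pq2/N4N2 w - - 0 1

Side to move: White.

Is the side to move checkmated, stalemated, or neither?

White to move; white king on a6.
In check: no.
Legal moves for White: Kb7, Ka5, Ng3, Ne3, Nh2, Nd2, Nb3, Nc2, d8=Q+, d8=R, d8=B+, d8=N, e3, e4.
White has 14 legal moves and is not in check → neither.

neither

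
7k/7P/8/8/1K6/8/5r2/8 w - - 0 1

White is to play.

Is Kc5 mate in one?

After Kc5: black king on h8; in check: no.
Black is not in check, so this cannot be checkmate.

no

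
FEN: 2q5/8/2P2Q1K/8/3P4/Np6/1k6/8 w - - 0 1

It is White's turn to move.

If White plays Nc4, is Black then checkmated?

no

After Nc4: black king on b2; in check: yes, from the white knight on c4.
Black has 6 legal replies: Kc3, Kc2, Ka2, Kc1, Kb1, Ka1.
In check but a legal move exists → not checkmate.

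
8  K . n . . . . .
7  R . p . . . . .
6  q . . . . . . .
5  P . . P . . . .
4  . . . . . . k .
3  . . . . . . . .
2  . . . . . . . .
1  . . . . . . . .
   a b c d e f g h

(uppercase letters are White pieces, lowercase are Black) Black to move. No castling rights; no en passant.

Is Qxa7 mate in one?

yes

After Qxa7: white king on a8; in check: yes, from the black queen on a7.
King squares — a7: attacked by Nc8; b7: attacked by Qa7; b8: attacked by Qa7.
White has no legal moves → checkmate.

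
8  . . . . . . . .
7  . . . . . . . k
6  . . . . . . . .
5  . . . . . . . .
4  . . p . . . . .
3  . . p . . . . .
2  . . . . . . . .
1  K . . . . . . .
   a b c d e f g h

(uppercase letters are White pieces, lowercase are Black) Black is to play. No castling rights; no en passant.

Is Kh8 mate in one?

After Kh8: white king on a1; in check: no.
White is not in check, so this cannot be checkmate.

no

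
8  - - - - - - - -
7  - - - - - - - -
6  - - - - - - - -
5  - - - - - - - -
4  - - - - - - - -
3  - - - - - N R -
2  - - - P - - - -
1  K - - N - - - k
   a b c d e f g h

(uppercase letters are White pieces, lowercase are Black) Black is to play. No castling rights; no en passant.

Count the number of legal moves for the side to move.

Black to move; king on h1.
In check: no.
Legal moves: none.
Count: 0.

0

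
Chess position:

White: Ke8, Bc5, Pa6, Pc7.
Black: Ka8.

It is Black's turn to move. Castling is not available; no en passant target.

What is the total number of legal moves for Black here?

Black to move; king on a8.
In check: no.
Legal moves: none.
Count: 0.

0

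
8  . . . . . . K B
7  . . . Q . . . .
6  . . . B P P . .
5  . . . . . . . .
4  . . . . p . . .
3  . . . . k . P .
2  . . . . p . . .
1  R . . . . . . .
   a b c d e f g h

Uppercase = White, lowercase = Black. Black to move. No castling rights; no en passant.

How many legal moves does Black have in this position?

9

Black to move; king on e3.
In check: no.
Legal moves: Kd4, Kf3, Kd3, Kf2, Kd2, e1=Q, e1=R, e1=B, e1=N.
Count: 9.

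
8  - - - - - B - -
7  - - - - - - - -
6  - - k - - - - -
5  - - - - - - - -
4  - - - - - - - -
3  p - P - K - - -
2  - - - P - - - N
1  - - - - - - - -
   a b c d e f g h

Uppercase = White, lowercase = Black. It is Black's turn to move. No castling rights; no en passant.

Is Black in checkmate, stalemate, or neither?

neither

Black to move; black king on c6.
In check: no.
Legal moves for Black: Kd7, Kc7, Kb7, Kb6, Kd5, Kb5, a2.
Black has 7 legal moves and is not in check → neither.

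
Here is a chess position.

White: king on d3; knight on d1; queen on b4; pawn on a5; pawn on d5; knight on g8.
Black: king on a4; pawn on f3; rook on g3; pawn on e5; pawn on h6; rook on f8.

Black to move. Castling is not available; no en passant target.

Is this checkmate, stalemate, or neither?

Black to move; black king on a4.
In check: yes, from the white queen on b4.
King squares — a3: attacked by Qb4; b3: attacked by Qb4; b4: available; a5: attacked by Qb4; b5: attacked by Qb4.
Legal moves for Black: Kxb4.
Black is in check but has 1 legal move → neither.

neither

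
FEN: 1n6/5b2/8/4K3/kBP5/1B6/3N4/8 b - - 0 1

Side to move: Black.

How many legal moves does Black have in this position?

Black to move; king on a4.
In check: yes, from the white bishop on b3.
Legal moves: Kxb4.
Count: 1.

1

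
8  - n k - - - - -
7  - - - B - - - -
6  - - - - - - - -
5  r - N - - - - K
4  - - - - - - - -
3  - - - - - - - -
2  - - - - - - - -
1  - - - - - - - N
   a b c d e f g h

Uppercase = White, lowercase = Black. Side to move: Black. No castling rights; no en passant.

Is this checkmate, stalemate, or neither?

neither

Black to move; black king on c8.
In check: yes, from the white bishop on d7.
King squares — b7: attacked by Nc5; c7: available; d7: attacked by Nc5; b8: own knight; d8: available.
Legal moves for Black: Kd8, Kc7, Nxd7.
Black is in check but has 3 legal moves → neither.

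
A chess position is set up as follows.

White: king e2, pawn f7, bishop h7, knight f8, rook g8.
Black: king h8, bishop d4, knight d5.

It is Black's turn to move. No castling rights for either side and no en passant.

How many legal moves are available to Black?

0

Black to move; king on h8.
In check: yes, from the white rook on g8.
Legal moves: none.
Count: 0.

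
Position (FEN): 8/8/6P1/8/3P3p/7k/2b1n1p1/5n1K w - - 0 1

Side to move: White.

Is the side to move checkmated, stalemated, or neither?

checkmate

White to move; white king on h1.
In check: yes, from the black pawn on g2.
King squares — g1: attacked by Ne2; g2: attacked by Kh3; h2: attacked by Nf1.
Legal moves for White: none.
In check with no legal moves → checkmate.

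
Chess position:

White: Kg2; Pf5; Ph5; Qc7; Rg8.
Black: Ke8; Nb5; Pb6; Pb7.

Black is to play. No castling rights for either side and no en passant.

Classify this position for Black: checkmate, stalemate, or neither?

checkmate

Black to move; black king on e8.
In check: yes, from the white rook on g8.
King squares — d7: attacked by Qc7; e7: attacked by Qc7; f7: attacked by Qc7; d8: attacked by Qc7; f8: attacked by Rg8.
Legal moves for Black: none.
In check with no legal moves → checkmate.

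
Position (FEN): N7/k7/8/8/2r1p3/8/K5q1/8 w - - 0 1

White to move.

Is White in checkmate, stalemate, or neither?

neither

White to move; white king on a2.
In check: yes, from the black queen on g2.
King squares — a1: available; b1: available; b2: attacked by Qg2; a3: available; b3: available.
Legal moves for White: Kb3, Ka3, Kb1, Ka1.
White is in check but has 4 legal moves → neither.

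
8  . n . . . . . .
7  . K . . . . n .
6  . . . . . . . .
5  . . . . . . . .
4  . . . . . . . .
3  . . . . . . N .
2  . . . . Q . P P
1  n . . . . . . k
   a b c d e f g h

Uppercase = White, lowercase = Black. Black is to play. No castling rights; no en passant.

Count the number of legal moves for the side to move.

2

Black to move; king on h1.
In check: yes, from the white knight on g3.
Legal moves: Kxh2, Kg1.
Count: 2.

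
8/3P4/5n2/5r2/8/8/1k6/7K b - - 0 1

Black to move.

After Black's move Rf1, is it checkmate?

no

After Rf1: white king on h1; in check: yes, from the black rook on f1.
White has 2 legal replies: Kh2, Kg2.
In check but a legal move exists → not checkmate.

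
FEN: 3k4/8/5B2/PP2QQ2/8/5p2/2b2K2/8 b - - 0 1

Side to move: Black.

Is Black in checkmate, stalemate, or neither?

Black to move; black king on d8.
In check: yes, from the white bishop on f6.
King squares — c7: attacked by Qe5; d7: attacked by Qf5; e7: attacked by Qe5; c8: attacked by Qf5; e8: attacked by Qe5.
Legal moves for Black: none.
In check with no legal moves → checkmate.

checkmate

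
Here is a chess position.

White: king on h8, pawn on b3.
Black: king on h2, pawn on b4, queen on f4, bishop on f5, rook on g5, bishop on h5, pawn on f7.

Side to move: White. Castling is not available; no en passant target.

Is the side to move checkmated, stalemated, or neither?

stalemate

White to move; white king on h8.
In check: no.
King squares — g7: attacked by Rg5; h7: attacked by Bf5; g8: attacked by Rg5.
Legal moves for White: none.
Not in check and no legal moves → stalemate.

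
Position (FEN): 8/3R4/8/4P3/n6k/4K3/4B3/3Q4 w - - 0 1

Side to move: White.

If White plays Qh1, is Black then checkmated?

After Qh1: black king on h4; in check: yes, from the white queen on h1.
Black has 2 legal replies: Kg5, Kg3.
In check but a legal move exists → not checkmate.

no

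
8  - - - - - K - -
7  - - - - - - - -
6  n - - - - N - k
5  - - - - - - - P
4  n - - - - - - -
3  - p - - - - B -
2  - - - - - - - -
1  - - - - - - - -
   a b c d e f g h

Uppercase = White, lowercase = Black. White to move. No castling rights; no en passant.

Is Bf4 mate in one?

After Bf4: black king on h6; in check: yes, from the white bishop on f4.
King squares — g5: attacked by Bf4; h5: attacked by Nf6; g6: attacked by Ph5; g7: attacked by Kf8; h7: attacked by Nf6.
Black has no legal moves → checkmate.

yes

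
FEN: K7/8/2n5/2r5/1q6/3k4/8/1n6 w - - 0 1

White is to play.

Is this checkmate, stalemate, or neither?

stalemate

White to move; white king on a8.
In check: no.
King squares — a7: attacked by Nc6; b7: attacked by Qb4; b8: attacked by Qb4.
Legal moves for White: none.
Not in check and no legal moves → stalemate.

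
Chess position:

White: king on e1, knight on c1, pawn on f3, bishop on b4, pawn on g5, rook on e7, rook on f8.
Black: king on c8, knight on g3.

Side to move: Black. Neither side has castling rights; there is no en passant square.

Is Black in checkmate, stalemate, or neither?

checkmate

Black to move; black king on c8.
In check: yes, from the white rook on f8.
King squares — b7: attacked by Re7; c7: attacked by Re7; d7: attacked by Re7; b8: attacked by Rf8; d8: attacked by Rf8.
Legal moves for Black: none.
In check with no legal moves → checkmate.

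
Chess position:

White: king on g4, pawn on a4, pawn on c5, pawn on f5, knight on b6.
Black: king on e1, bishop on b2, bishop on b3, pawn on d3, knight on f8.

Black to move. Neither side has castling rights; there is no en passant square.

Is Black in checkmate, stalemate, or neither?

Black to move; black king on e1.
In check: no.
Legal moves for Black include: Nh7, Nd7, Ng6, Ne6, Bg8, Bf7, Be6, Bd5, Bc4, Bxa4, Bc2, Ba2, Bd1+, Bh8, Bg7, Bf6, Be5, Bd4, ... (list truncated; more exist).
Black has legal moves and is not in check → neither.

neither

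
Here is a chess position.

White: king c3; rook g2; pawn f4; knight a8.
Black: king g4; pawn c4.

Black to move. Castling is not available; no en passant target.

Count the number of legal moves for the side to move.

Black to move; king on g4.
In check: yes, from the white rook on g2.
Legal moves: Kh5, Kf5, Kh4, Kxf4, Kh3, Kf3.
Count: 6.

6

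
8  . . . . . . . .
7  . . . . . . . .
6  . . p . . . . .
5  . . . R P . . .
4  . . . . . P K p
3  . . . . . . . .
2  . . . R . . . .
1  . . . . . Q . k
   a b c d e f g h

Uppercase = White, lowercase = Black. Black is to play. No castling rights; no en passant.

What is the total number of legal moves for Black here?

0

Black to move; king on h1.
In check: yes, from the white queen on f1.
Legal moves: none.
Count: 0.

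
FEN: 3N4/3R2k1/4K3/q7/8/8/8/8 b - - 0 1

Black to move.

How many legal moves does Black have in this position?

Black to move; king on g7.
In check: yes, from the white rook on d7.
Legal moves: Kh8, Kg8, Kf8, Kh6, Kg6.
Count: 5.

5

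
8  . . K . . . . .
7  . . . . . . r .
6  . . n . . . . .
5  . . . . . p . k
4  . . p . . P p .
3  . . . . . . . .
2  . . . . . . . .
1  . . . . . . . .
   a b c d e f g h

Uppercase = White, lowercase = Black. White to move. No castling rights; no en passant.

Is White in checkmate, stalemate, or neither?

White to move; white king on c8.
In check: no.
King squares — b7: attacked by Rg7; c7: attacked by Rg7; d7: attacked by Rg7; b8: attacked by Nc6; d8: attacked by Nc6.
Legal moves for White: none.
Not in check and no legal moves → stalemate.

stalemate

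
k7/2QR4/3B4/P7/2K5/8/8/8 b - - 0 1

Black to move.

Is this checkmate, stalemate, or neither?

Black to move; black king on a8.
In check: no.
King squares — a7: attacked by Qc7; b7: attacked by Qc7; b8: attacked by Qc7.
Legal moves for Black: none.
Not in check and no legal moves → stalemate.

stalemate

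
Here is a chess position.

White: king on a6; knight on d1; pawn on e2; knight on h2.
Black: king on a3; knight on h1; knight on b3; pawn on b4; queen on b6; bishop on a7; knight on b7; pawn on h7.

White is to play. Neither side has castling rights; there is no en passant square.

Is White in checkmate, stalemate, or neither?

checkmate

White to move; white king on a6.
In check: yes, from the black queen on b6.
King squares — a5: attacked by Nb3; b5: attacked by Qb6; b6: attacked by Ba7; a7: attacked by Qb6; b7: attacked by Qb6.
Legal moves for White: none.
In check with no legal moves → checkmate.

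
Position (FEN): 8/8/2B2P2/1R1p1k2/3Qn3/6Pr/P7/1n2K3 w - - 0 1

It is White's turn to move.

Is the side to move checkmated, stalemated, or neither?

White to move; white king on e1.
In check: no.
Legal moves for White include: Be8, Ba8, Bd7+, Bb7, Bxd5, Rb8, Rb7, Rb6, Rxd5+, Rc5, Ra5, Rb4, Rb3, Rb2, Rxb1, Qa7, Qb6, Qe5+, ... (list truncated; more exist).
White has legal moves and is not in check → neither.

neither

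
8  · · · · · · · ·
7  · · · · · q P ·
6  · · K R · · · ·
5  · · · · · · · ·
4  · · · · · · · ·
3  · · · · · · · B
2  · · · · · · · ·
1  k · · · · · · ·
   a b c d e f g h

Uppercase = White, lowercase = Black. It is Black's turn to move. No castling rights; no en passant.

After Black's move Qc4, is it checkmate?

no

After Qc4: white king on c6; in check: yes, from the black queen on c4.
White has 3 legal replies: Kd7, Kb7, Kb6.
In check but a legal move exists → not checkmate.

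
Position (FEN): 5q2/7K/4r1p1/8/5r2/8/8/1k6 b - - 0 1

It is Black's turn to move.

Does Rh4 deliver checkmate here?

yes

After Rh4: white king on h7; in check: yes, from the black rook on h4.
King squares — g6: attacked by Re6; h6: attacked by Rh4; g7: attacked by Qf8; g8: attacked by Qf8; h8: attacked by Rh4.
White has no legal moves → checkmate.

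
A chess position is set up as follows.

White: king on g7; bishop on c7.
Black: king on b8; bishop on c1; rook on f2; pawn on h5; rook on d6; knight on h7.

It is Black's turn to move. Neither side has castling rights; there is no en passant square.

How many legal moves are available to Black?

5

Black to move; king on b8.
In check: yes, from the white bishop on c7.
Legal moves: Kc8, Ka8, Kxc7, Kb7, Ka7.
Count: 5.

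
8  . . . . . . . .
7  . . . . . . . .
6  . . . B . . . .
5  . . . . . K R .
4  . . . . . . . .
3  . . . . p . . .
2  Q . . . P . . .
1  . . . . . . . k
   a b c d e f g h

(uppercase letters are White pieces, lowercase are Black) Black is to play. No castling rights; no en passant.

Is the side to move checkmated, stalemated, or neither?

Black to move; black king on h1.
In check: no.
King squares — g1: attacked by Rg5; g2: attacked by Rg5; h2: attacked by Bd6.
Legal moves for Black: none.
Not in check and no legal moves → stalemate.

stalemate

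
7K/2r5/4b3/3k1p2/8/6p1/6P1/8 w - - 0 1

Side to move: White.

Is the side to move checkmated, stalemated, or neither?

stalemate

White to move; white king on h8.
In check: no.
King squares — g7: attacked by Rc7; h7: attacked by Rc7; g8: attacked by Be6.
Legal moves for White: none.
Not in check and no legal moves → stalemate.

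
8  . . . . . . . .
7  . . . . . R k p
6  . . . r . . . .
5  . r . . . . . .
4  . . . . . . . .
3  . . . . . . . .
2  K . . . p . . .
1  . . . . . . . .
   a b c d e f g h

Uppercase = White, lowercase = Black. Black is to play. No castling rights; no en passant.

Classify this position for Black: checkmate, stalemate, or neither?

neither

Black to move; black king on g7.
In check: yes, from the white rook on f7.
Legal moves for Black: Kh8, Kg8, Kxf7, Kh6, Kg6.
Black is in check but has 5 legal moves → neither.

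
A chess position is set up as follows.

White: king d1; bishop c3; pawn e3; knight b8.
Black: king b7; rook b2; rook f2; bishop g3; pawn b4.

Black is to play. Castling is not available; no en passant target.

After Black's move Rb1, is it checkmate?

After Rb1: white king on d1; in check: yes, from the black rook on b1.
King squares — c1: attacked by Rb1; e1: attacked by Rb1; c2: attacked by Rf2; d2: attacked by Rf2; e2: attacked by Rf2.
White has no legal moves → checkmate.

yes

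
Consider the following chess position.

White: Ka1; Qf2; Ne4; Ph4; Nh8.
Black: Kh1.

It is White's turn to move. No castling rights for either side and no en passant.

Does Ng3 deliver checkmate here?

After Ng3: black king on h1; in check: yes, from the white knight on g3.
King squares — g1: attacked by Qf2; g2: attacked by Qf2; h2: attacked by Qf2.
Black has no legal moves → checkmate.

yes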